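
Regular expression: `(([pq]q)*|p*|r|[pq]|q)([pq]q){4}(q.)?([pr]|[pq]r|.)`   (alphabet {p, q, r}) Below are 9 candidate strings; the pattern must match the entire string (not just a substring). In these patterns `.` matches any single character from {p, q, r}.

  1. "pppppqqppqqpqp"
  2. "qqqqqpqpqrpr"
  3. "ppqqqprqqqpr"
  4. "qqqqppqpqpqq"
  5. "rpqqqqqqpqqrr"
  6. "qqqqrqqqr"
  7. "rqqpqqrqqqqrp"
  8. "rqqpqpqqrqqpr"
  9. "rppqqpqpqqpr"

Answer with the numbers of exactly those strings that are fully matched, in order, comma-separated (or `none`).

none

1 → no match
2 → no match
3 → no match
4 → no match
5 → no match
6 → no match
7 → no match
8 → no match
9 → no match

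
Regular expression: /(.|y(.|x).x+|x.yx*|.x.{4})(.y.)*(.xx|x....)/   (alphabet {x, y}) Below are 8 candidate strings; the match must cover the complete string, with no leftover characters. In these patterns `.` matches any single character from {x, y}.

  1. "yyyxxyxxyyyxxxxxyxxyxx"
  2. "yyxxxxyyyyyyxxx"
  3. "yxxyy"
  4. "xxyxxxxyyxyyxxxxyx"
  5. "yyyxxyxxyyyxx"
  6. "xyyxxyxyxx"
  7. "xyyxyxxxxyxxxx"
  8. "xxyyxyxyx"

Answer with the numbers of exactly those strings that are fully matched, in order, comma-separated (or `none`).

1 → no match
2 → match
3. "yxxyy" → no match
4 → match
5 → match
6. "xyyxxyxyxx" → match
7 → no match
8. "xxyyxyxyx" → match

2, 4, 5, 6, 8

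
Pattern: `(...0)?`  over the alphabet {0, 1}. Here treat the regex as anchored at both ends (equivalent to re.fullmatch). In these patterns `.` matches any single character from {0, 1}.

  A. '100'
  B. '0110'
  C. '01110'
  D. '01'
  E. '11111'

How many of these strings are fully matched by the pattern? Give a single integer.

1

A → no match
B → match
C → no match
D → no match
E → no match
Total matched: 1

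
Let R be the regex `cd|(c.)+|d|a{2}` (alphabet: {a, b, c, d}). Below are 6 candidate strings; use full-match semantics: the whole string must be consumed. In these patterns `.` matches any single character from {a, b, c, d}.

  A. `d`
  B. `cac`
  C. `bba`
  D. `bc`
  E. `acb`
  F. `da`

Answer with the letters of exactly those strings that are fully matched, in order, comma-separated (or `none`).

A. `d` → match
B. `cac` → no match
C. `bba` → no match
D. `bc` → no match
E. `acb` → no match
F. `da` → no match

A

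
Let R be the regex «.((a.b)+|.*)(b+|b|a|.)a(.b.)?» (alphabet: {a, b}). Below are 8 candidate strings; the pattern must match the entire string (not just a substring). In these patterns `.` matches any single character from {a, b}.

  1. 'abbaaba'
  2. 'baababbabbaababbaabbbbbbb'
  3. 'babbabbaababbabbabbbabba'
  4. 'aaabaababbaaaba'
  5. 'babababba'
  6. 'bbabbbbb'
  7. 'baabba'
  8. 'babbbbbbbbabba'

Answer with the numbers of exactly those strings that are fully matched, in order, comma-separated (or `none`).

1. 'abbaaba' → match
2 → no match
3 → match
4 → match
5. 'babababba' → match
6. 'bbabbbbb' → no match
7. 'baabba' → match
8 → match

1, 3, 4, 5, 7, 8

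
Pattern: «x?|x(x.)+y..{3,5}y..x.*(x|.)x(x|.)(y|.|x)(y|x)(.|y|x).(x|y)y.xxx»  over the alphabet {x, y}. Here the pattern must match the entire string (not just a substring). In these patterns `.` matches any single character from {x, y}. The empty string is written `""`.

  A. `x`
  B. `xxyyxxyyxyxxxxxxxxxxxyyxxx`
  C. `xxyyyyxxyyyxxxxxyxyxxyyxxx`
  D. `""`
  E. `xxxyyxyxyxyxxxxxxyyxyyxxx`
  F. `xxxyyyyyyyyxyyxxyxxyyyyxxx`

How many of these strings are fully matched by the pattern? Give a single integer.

A. `x` → match
B → match
C → match
D. `""` → match
E → match
F → match
Total matched: 6

6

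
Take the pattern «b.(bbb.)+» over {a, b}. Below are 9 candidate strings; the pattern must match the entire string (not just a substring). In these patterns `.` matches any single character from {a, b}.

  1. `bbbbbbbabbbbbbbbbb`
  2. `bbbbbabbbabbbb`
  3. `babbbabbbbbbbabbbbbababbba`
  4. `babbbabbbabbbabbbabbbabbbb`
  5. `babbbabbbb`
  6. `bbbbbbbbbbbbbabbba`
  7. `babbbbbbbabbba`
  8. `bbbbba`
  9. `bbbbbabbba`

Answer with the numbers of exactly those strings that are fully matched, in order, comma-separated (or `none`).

2, 4, 5, 6, 7, 8, 9

1 → no match
2 → match
3 → no match
4 → match
5 → match
6 → match
7 → match
8 → match
9 → match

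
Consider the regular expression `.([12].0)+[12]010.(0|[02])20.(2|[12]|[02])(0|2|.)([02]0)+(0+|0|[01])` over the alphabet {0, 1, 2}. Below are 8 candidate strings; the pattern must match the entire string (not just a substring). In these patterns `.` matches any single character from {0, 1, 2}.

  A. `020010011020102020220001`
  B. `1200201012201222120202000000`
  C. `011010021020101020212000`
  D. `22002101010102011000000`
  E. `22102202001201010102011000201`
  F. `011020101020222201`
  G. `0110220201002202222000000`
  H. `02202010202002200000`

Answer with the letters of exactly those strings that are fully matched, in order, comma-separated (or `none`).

A, C, D, E, F, G, H

A → match
B → no match
C → match
D → match
E → match
F → match
G → match
H → match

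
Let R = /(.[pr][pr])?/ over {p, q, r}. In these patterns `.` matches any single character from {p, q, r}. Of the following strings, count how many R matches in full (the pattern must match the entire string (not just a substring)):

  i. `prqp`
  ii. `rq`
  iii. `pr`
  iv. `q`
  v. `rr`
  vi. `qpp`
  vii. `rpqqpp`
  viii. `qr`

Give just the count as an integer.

1

i. `prqp` → no match
ii. `rq` → no match
iii. `pr` → no match
iv. `q` → no match
v. `rr` → no match
vi. `qpp` → match
vii. `rpqqpp` → no match
viii. `qr` → no match
Total matched: 1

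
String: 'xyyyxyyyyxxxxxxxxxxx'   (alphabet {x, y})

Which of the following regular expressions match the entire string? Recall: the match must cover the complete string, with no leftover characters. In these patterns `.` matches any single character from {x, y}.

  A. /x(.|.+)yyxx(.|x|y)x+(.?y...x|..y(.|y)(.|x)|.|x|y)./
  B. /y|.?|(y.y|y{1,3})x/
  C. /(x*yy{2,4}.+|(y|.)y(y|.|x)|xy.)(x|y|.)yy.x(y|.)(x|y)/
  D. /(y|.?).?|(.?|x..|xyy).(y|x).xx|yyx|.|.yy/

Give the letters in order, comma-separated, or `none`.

A

A → match
B → no match
C → no match
D → no match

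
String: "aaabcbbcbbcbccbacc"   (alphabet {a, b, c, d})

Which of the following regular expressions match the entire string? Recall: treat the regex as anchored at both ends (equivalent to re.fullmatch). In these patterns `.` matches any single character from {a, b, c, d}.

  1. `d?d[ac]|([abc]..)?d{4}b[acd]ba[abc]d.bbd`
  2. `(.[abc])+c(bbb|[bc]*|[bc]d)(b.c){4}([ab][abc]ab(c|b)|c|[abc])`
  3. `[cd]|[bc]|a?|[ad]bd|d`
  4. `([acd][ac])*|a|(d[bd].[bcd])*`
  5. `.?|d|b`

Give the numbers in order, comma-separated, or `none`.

1 → no match
2 → match
3 → no match
4 → no match
5 → no match

2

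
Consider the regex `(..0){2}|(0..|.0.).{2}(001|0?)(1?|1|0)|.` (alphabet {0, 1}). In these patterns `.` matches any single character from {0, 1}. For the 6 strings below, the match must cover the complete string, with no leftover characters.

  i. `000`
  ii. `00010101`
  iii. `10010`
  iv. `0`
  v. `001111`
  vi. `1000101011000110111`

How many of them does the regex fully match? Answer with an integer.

3

i → no match
ii → no match
iii → match
iv → match
v → match
vi → no match
Total matched: 3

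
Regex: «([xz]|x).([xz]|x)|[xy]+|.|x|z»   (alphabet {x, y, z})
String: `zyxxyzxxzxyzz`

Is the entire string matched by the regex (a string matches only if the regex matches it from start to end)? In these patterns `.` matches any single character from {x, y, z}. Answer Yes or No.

No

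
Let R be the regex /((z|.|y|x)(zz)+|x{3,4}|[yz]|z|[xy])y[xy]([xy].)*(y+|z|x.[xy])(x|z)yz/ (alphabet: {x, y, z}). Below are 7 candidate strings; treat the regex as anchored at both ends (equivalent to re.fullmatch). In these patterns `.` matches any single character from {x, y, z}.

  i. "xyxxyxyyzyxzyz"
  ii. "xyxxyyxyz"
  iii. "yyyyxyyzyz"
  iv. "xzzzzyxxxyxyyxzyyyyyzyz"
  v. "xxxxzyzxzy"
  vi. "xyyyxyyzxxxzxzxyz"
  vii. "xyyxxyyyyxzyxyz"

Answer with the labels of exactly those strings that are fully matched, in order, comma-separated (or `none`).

ii, iii, iv, vii

i → no match
ii → match
iii → match
iv → match
v → no match — must end with "yz"
vi → no match
vii → match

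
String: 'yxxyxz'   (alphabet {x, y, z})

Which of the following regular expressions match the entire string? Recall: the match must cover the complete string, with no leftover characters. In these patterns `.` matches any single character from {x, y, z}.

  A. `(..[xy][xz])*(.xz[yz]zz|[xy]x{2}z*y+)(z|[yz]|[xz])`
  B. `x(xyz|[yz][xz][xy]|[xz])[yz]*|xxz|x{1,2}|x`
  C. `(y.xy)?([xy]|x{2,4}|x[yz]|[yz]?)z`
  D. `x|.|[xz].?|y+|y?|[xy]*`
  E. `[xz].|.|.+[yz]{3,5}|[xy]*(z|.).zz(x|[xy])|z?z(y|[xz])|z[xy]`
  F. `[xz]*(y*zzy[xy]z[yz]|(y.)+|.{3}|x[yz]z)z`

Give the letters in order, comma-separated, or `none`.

C

A → no match
B → no match
C → match
D → no match
E → no match
F → no match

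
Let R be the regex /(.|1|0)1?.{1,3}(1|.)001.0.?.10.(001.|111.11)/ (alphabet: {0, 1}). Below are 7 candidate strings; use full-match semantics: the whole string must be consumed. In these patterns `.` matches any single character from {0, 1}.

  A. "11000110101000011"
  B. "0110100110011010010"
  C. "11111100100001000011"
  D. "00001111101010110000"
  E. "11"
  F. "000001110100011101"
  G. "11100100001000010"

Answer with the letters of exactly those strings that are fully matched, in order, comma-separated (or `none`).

A → match
B → match
C → match
D → no match
E → no match
F → no match
G → match

A, B, C, G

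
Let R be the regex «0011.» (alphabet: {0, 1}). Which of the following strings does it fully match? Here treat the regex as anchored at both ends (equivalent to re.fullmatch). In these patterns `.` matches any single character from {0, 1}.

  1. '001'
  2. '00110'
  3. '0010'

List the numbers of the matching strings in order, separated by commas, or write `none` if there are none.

2

1 → no match — must start with '0011'
2 → match
3 → no match — must start with '0011'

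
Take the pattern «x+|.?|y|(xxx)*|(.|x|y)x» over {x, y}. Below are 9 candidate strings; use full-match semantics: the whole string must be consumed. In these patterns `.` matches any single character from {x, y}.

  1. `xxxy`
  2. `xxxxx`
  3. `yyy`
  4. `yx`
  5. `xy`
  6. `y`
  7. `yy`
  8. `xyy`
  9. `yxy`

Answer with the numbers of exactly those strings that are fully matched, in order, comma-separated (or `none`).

2, 4, 6

1 → no match
2 → match
3 → no match
4 → match
5 → no match
6 → match
7 → no match
8 → no match
9 → no match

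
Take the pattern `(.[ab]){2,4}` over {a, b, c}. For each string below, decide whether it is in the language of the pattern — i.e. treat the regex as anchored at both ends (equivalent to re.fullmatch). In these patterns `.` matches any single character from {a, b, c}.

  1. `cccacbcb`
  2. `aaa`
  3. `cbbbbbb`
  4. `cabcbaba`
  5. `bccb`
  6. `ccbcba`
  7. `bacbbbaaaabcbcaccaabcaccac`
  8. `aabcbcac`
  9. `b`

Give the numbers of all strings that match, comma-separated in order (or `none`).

1 → no match
2 → no match
3 → no match
4 → no match
5 → no match
6 → no match
7 → no match
8 → no match
9 → no match

none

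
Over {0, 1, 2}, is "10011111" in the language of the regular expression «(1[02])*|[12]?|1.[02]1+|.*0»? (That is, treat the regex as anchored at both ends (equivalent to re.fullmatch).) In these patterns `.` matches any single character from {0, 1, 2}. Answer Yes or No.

Yes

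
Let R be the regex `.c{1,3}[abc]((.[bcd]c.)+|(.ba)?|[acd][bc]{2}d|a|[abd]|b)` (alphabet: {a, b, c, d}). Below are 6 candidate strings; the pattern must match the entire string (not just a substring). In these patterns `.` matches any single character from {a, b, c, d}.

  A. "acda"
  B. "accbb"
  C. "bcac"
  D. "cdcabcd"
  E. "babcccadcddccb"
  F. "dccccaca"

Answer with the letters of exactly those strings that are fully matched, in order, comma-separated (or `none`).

A → no match
B → match
C → no match
D → no match
E → no match
F → no match

B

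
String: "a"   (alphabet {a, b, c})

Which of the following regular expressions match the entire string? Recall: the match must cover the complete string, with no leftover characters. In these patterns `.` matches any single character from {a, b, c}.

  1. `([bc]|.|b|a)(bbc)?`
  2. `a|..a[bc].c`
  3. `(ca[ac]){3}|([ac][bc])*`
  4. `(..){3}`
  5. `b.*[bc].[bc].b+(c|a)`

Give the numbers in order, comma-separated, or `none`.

1, 2

1 → match
2 → match
3 → no match
4 → no match
5 → no match — must start with "b"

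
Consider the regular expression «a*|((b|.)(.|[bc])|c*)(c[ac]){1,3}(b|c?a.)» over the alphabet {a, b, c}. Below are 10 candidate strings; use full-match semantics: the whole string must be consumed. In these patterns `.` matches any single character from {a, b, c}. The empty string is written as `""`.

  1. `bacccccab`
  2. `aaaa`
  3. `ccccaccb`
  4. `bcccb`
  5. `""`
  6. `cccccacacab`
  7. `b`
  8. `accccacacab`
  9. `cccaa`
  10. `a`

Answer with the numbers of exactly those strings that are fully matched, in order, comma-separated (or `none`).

1. `bacccccab` → match
2. `aaaa` → match
3. `ccccaccb` → match
4. `bcccb` → match
5. `""` → match
6. `cccccacacab` → match
7. `b` → no match
8. `accccacacab` → match
9. `cccaa` → match
10. `a` → match

1, 2, 3, 4, 5, 6, 8, 9, 10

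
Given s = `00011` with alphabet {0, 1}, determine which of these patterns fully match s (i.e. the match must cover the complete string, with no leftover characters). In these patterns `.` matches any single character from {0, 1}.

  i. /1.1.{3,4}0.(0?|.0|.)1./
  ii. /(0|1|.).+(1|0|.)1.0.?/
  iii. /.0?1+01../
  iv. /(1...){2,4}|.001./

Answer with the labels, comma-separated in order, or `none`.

iv

i → no match — must start with `1`
ii → no match
iii → no match
iv → match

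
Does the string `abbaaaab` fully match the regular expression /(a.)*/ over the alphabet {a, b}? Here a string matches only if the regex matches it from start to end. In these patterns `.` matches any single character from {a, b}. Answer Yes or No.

No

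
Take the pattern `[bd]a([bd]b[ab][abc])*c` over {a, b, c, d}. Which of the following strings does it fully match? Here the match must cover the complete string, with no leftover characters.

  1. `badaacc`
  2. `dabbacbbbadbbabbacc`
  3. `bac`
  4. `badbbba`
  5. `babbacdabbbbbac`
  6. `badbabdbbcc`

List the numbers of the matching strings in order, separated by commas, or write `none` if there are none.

2, 3, 6

1 → no match
2 → match
3 → match
4 → no match — must end with `c`
5 → no match
6 → match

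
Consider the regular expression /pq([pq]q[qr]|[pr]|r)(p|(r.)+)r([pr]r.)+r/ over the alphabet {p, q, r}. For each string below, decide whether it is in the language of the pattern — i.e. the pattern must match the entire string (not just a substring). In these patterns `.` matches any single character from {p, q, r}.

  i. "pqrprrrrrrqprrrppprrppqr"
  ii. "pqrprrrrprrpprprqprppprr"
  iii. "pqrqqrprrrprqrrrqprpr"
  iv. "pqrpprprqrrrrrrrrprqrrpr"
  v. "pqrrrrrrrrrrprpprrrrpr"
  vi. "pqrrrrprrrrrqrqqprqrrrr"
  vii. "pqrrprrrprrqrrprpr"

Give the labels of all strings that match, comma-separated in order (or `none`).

v

i → no match
ii → no match
iii → no match
iv → no match
v → match
vi → no match
vii → no match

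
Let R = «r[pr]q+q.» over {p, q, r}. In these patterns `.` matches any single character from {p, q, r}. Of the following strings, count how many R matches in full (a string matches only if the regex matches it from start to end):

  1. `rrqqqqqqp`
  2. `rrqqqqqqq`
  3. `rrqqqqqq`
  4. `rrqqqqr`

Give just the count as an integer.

1. `rrqqqqqqp` → match
2. `rrqqqqqqq` → match
3. `rrqqqqqq` → match
4. `rrqqqqr` → match
Total matched: 4

4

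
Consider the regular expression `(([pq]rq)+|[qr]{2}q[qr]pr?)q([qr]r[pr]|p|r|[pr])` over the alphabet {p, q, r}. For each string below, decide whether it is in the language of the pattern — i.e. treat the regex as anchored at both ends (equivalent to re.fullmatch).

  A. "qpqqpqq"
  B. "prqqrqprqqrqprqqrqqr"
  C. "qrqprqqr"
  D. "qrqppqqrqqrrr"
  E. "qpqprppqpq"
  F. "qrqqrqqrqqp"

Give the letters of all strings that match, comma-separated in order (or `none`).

B, C, F

A. "qpqqpqq" → no match
B → match
C. "qrqprqqr" → match
D → no match
E. "qpqprppqpq" → no match
F. "qrqqrqqrqqp" → match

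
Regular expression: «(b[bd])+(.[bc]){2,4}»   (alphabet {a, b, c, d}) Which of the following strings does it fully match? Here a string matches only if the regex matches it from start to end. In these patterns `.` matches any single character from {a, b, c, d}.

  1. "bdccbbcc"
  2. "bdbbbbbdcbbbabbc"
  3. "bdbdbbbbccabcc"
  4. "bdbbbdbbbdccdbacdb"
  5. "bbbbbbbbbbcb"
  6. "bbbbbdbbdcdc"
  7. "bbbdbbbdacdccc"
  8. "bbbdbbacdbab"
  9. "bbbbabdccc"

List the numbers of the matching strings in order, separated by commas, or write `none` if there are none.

1, 2, 3, 4, 5, 6, 7, 8, 9

1 → match
2 → match
3 → match
4 → match
5 → match
6 → match
7 → match
8 → match
9 → match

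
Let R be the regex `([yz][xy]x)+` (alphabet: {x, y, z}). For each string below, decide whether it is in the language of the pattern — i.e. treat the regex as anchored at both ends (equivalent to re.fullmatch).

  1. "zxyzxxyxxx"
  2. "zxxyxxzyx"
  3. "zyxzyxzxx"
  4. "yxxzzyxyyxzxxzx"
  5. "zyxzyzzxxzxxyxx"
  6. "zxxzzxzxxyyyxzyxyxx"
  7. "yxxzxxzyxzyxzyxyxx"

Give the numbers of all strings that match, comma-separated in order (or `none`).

2, 3, 7

1 → no match
2 → match
3 → match
4 → no match
5 → no match
6 → no match
7 → match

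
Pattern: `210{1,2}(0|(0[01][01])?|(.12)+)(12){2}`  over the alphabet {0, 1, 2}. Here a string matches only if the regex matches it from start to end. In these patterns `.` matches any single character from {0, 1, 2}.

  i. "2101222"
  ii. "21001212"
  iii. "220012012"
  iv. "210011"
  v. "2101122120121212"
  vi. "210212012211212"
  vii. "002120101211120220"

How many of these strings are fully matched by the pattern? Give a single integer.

2

i → no match — must end with "12"
ii → match
iii → no match — must start with "210"
iv → no match — must end with "12"
v → match
vi → no match
vii → no match — must start with "210"
Total matched: 2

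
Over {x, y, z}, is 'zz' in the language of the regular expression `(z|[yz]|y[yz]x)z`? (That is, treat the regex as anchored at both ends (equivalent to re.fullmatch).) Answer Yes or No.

Yes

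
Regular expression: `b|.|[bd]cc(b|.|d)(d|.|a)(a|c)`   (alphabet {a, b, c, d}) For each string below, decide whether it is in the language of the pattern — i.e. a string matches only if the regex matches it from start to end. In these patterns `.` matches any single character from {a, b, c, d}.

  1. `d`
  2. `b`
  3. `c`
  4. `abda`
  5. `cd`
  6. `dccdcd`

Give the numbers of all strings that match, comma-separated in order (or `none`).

1. `d` → match
2. `b` → match
3. `c` → match
4. `abda` → no match
5. `cd` → no match
6. `dccdcd` → no match

1, 2, 3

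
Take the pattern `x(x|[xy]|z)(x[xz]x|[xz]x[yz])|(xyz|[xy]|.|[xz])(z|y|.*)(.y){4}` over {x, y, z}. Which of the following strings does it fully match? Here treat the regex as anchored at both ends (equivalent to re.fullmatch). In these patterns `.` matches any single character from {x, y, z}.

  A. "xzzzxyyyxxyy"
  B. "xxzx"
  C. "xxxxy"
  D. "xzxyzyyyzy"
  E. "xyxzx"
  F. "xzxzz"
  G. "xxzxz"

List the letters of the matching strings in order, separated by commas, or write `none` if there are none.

A → no match
B → no match
C → match
D → match
E → match
F → no match
G → match

C, D, E, G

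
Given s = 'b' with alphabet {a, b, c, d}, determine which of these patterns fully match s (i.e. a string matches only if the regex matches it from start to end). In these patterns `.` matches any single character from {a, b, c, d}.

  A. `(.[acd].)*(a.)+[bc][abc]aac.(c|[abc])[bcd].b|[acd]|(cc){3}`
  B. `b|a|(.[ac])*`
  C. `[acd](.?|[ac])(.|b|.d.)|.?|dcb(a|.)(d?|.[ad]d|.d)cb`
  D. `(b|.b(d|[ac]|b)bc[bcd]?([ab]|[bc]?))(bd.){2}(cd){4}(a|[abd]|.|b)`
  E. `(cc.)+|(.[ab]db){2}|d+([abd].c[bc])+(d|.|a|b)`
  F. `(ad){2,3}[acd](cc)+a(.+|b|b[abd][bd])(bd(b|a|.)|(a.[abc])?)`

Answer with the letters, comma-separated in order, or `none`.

A → no match
B → match
C → match
D → no match
E → no match
F → no match — must start with 'ad'

B, C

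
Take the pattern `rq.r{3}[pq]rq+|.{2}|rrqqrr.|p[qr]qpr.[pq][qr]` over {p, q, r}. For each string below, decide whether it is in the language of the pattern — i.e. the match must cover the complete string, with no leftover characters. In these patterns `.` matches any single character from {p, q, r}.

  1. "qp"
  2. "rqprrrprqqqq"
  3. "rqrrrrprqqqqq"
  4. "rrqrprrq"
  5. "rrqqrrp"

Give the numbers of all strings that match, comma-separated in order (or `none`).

1, 2, 3, 5

1 → match
2 → match
3 → match
4 → no match
5 → match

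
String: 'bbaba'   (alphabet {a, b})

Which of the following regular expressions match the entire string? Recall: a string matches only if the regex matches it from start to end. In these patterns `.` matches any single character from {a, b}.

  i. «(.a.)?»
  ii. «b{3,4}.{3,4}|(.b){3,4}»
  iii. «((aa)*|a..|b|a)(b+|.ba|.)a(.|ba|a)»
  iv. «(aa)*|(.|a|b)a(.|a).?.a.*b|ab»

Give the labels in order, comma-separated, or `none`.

i → no match
ii → no match
iii → match
iv → no match

iii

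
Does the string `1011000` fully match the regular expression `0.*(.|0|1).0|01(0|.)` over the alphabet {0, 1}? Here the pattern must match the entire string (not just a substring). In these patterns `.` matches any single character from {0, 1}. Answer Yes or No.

No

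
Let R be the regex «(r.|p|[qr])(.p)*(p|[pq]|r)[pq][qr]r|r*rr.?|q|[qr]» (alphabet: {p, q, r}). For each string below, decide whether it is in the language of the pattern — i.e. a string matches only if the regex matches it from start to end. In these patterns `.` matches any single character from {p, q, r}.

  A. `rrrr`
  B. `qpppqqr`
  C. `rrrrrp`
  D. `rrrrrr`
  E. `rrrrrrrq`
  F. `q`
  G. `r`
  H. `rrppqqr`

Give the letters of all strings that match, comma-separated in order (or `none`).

A, B, C, D, E, F, G, H

A → match
B → match
C → match
D → match
E → match
F → match
G → match
H → match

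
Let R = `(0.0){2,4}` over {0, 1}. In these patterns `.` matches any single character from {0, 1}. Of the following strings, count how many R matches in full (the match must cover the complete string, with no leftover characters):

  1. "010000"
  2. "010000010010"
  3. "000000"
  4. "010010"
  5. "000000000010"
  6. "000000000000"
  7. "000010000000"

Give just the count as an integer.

1 → match
2 → match
3 → match
4 → match
5 → match
6 → match
7 → match
Total matched: 7

7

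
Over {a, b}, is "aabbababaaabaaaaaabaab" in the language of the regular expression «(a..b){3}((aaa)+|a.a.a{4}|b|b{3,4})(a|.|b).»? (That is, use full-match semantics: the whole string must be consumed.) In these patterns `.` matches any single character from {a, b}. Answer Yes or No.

No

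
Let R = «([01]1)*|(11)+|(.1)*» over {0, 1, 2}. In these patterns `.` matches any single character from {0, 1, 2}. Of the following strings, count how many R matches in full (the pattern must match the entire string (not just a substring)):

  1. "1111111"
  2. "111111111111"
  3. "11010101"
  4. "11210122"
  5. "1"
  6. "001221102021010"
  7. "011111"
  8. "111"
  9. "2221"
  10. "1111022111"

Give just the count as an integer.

3

1 → no match
2 → match
3 → match
4 → no match
5 → no match
6 → no match
7 → match
8 → no match
9 → no match
10 → no match
Total matched: 3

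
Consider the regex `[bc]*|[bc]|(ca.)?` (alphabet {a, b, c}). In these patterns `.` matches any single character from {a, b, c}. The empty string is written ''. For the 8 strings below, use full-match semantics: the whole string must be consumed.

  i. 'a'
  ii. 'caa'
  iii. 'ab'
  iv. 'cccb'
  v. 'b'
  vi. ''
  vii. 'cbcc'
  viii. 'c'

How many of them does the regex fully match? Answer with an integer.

6

i. 'a' → no match
ii. 'caa' → match
iii. 'ab' → no match
iv. 'cccb' → match
v. 'b' → match
vi. '' → match
vii. 'cbcc' → match
viii. 'c' → match
Total matched: 6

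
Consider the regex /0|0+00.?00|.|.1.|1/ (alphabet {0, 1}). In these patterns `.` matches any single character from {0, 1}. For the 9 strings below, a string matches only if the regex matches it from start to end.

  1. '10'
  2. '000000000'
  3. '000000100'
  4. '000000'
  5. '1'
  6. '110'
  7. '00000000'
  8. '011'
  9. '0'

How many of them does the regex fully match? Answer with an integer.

8

1. '10' → no match
2. '000000000' → match
3. '000000100' → match
4. '000000' → match
5. '1' → match
6. '110' → match
7. '00000000' → match
8. '011' → match
9. '0' → match
Total matched: 8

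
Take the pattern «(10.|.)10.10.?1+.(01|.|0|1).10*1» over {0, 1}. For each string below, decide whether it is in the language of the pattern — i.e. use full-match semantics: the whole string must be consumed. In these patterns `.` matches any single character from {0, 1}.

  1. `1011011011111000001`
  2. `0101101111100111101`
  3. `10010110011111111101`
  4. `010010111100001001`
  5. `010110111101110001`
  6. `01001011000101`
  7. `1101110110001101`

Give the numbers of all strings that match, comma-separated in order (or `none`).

1, 3, 5, 6

1 → match
2 → no match
3 → match
4 → no match
5 → match
6 → match
7 → no match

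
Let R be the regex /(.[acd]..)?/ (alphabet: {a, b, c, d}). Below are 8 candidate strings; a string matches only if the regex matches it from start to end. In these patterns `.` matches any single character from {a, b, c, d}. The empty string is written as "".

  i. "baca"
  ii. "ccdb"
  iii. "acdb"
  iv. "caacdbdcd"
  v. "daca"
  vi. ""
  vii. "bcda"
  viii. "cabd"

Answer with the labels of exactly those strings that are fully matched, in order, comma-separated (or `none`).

i, ii, iii, v, vi, vii, viii

i. "baca" → match
ii. "ccdb" → match
iii. "acdb" → match
iv. "caacdbdcd" → no match
v. "daca" → match
vi. "" → match
vii. "bcda" → match
viii. "cabd" → match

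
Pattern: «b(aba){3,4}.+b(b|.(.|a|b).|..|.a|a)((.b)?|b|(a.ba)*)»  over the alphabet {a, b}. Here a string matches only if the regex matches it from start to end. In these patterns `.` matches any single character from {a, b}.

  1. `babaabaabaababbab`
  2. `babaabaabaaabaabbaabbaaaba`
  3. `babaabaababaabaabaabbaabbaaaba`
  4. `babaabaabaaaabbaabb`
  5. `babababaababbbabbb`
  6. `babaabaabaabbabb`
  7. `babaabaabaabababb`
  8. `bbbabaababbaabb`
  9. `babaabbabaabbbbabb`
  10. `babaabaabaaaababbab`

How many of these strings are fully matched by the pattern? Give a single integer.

1 → match
2 → match
3 → match
4 → match
5 → no match
6 → match
7 → match
8 → no match — must start with `baba`
9 → no match
10 → match
Total matched: 7

7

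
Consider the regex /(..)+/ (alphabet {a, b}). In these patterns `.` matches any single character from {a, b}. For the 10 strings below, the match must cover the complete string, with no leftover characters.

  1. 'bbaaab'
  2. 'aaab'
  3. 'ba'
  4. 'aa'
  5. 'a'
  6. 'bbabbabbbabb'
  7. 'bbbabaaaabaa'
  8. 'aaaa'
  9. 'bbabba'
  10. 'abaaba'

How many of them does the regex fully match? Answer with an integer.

1 → match
2 → match
3 → match
4 → match
5 → no match
6 → match
7 → match
8 → match
9 → match
10 → match
Total matched: 9

9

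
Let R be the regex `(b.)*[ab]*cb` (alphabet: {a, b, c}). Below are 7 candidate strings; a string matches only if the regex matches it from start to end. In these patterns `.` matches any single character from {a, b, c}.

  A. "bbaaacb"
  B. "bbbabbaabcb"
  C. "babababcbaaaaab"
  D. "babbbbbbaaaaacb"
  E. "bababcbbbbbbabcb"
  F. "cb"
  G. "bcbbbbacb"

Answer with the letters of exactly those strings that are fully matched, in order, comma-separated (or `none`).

A → match
B → match
C → no match — must end with "cb"
D → match
E → match
F → match
G → match

A, B, D, E, F, G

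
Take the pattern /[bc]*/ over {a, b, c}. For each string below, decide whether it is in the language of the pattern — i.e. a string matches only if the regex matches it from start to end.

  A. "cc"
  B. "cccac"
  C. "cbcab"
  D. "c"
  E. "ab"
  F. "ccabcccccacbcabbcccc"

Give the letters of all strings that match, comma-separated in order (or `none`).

A. "cc" → match
B. "cccac" → no match
C. "cbcab" → no match
D. "c" → match
E. "ab" → no match
F → no match

A, D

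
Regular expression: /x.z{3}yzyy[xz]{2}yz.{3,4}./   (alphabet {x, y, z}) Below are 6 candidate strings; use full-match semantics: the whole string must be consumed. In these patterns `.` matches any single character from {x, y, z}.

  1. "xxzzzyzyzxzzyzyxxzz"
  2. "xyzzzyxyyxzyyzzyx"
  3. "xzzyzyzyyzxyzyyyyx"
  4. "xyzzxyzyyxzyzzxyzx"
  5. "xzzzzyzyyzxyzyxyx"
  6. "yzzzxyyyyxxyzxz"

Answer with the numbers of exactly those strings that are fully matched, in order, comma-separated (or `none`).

1 → no match
2 → no match
3 → no match
4 → no match
5 → match
6 → no match — must start with "x"

5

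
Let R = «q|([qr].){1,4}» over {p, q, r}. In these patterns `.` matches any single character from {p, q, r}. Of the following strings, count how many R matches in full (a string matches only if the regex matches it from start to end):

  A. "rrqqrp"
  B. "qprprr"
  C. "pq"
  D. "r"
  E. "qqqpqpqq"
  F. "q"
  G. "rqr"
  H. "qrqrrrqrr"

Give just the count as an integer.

4

A. "rrqqrp" → match
B. "qprprr" → match
C. "pq" → no match
D. "r" → no match
E. "qqqpqpqq" → match
F. "q" → match
G. "rqr" → no match
H. "qrqrrrqrr" → no match
Total matched: 4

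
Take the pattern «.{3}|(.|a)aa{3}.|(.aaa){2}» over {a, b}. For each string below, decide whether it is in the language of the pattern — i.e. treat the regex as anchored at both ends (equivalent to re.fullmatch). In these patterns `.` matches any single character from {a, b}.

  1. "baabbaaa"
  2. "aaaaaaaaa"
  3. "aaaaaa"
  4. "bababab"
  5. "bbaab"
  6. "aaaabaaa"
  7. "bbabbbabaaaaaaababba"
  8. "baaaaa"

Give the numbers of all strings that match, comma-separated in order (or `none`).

3, 6, 8

1 → no match
2 → no match
3 → match
4 → no match
5 → no match
6 → match
7 → no match
8 → match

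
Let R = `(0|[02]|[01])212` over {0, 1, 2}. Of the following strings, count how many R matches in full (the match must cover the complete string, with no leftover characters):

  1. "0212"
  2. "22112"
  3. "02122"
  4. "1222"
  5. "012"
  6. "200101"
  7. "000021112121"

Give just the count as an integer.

1

1 → match
2 → no match — must end with "212"
3 → no match — must end with "212"
4 → no match — must end with "212"
5 → no match — must end with "212"
6 → no match — must end with "212"
7 → no match — must end with "212"
Total matched: 1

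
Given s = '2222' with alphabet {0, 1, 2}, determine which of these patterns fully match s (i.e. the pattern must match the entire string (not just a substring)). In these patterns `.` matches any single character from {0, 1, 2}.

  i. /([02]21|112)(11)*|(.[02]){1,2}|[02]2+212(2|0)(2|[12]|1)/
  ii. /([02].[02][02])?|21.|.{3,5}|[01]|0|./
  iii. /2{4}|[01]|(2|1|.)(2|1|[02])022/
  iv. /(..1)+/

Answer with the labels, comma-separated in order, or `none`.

i, ii, iii

i → match
ii → match
iii → match
iv → no match — must end with '1'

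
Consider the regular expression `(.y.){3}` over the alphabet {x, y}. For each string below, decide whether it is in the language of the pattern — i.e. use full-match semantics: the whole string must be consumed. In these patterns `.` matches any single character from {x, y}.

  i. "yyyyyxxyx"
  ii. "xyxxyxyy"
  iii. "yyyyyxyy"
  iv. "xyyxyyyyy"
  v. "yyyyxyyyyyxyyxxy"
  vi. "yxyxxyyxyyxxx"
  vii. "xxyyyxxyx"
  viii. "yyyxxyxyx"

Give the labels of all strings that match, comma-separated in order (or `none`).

i → match
ii → no match
iii → no match
iv → match
v → no match
vi → no match
vii → no match
viii → no match

i, iv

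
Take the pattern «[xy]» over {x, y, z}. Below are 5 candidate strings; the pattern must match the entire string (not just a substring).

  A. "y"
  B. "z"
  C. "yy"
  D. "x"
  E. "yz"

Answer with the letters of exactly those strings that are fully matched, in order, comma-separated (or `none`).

A, D

A → match
B → no match
C → no match
D → match
E → no match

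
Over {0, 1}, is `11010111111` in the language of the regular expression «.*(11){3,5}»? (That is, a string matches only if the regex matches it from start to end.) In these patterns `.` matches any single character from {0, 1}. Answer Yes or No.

Yes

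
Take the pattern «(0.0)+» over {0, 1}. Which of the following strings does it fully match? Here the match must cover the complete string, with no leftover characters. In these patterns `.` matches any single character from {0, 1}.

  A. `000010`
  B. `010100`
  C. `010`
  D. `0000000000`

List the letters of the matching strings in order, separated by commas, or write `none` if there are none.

A. `000010` → match
B. `010100` → no match
C. `010` → match
D. `0000000000` → no match

A, C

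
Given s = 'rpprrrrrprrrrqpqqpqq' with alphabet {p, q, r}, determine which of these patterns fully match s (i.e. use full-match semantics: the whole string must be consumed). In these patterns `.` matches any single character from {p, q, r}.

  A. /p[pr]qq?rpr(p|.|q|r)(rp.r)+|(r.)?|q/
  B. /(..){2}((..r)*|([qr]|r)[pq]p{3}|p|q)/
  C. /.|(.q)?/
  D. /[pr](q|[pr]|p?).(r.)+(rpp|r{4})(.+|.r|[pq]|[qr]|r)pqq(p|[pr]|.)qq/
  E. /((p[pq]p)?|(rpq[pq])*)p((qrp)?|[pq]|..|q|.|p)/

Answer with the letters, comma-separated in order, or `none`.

D

A → no match
B → no match
C → no match
D → match
E → no match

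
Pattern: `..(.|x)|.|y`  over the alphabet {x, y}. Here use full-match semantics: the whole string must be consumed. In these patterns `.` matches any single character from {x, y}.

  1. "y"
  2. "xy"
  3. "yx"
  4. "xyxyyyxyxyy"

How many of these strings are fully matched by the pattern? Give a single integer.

1 → match
2 → no match
3 → no match
4 → no match
Total matched: 1

1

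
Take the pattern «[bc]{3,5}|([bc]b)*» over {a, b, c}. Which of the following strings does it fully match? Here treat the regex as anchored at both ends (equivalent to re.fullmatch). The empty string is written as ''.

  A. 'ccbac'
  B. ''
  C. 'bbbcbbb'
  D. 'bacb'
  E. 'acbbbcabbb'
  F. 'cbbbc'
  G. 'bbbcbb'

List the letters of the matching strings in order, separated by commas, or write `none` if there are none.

B, F

A → no match
B → match
C → no match
D → no match
E → no match
F → match
G → no match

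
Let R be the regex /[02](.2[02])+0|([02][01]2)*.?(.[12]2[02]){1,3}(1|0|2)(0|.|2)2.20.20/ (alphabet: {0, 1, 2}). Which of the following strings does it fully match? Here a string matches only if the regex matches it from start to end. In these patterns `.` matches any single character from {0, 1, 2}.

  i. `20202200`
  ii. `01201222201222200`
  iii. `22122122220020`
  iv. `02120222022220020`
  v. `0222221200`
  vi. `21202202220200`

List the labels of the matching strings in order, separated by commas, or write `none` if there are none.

i → match
ii → match
iii → match
iv → no match
v → no match
vi → match

i, ii, iii, vi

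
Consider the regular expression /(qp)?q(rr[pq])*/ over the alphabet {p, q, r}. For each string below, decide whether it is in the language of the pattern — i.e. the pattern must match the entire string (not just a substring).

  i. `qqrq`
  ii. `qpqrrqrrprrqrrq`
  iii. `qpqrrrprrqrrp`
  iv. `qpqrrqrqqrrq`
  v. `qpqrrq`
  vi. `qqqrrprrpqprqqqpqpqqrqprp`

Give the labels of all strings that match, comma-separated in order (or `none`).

ii, v

i. `qqrq` → no match
ii → match
iii → no match
iv. `qpqrrqrqqrrq` → no match
v. `qpqrrq` → match
vi → no match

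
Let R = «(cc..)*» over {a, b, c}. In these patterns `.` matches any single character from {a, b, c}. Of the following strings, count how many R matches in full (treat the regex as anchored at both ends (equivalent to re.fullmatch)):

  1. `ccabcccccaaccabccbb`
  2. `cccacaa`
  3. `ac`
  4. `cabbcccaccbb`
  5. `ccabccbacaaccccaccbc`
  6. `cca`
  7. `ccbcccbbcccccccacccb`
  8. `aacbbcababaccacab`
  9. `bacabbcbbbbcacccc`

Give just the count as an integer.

1

1 → no match
2. `cccacaa` → no match
3. `ac` → no match
4. `cabbcccaccbb` → no match
5 → no match
6. `cca` → no match
7 → match
8 → no match
9 → no match
Total matched: 1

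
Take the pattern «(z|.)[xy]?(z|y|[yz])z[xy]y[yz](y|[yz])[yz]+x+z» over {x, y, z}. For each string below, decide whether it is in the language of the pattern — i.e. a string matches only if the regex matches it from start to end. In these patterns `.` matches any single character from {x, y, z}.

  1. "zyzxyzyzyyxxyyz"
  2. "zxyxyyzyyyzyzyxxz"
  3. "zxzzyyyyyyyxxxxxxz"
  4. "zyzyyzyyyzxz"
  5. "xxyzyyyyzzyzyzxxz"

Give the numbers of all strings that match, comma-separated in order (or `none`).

1 → no match — must end with "xz"
2 → no match
3 → match
4 → match
5 → match

3, 4, 5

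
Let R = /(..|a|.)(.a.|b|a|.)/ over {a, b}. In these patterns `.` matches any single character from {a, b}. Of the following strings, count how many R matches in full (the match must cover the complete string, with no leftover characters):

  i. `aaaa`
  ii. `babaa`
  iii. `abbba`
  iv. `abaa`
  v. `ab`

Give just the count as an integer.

4

i. `aaaa` → match
ii. `babaa` → match
iii. `abbba` → no match
iv. `abaa` → match
v. `ab` → match
Total matched: 4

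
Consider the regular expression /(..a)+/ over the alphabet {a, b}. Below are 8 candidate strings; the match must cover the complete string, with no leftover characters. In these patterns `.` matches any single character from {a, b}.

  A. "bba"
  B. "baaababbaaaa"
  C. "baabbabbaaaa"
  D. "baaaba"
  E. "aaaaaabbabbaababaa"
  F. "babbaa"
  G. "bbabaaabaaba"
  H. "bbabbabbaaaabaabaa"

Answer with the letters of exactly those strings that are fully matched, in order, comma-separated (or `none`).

A → match
B → match
C → match
D → match
E → match
F → no match
G → match
H → match

A, B, C, D, E, G, H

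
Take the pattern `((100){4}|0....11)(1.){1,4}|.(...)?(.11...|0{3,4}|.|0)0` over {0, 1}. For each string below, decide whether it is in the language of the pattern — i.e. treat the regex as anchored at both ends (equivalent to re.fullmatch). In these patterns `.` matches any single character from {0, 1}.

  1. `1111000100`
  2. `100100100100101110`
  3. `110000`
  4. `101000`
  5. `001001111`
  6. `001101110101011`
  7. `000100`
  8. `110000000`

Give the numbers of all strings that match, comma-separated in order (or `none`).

1. `1111000100` → no match
2 → match
3. `110000` → match
4. `101000` → match
5. `001001111` → match
6 → match
7. `000100` → match
8. `110000000` → match

2, 3, 4, 5, 6, 7, 8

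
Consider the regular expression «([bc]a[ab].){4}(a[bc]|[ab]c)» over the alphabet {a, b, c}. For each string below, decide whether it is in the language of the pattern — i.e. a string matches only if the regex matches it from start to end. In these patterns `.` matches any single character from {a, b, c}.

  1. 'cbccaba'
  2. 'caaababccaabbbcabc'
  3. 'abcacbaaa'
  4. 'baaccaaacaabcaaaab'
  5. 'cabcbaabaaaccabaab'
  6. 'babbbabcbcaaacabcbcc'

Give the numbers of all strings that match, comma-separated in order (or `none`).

1 → no match
2 → no match
3 → no match
4 → match
5 → no match
6 → no match

4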